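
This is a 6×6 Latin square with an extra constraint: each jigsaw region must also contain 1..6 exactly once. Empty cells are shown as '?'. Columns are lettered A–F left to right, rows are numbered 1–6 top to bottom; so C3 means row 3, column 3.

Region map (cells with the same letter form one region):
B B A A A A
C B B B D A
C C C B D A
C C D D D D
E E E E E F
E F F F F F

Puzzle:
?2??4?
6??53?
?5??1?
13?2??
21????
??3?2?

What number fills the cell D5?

3

A1 = 3 (sole candidate).
B2 = 4 (sole candidate).
C2 = 1 (sole candidate).
F2 = 2 (sole candidate).
A3 = 4 (sole candidate).
C3 = 2 (sole candidate).
D3 = 6 (sole candidate).
F3 = 3 (sole candidate).
A6 = 5 (sole candidate).
B6 = 6 (sole candidate).
D1 = 1 (sole candidate).
E5 = 6 (sole candidate).
D6 = 4 (sole candidate).
F6 = 1 (sole candidate).
E4 = 5 (sole candidate).
C5 = 4 (sole candidate).
D5 = 3: row 5 has {1,2,4,6}; col 4 has {1,2,4,5,6}; region has {1,2,4,5,6} → only 3 remains.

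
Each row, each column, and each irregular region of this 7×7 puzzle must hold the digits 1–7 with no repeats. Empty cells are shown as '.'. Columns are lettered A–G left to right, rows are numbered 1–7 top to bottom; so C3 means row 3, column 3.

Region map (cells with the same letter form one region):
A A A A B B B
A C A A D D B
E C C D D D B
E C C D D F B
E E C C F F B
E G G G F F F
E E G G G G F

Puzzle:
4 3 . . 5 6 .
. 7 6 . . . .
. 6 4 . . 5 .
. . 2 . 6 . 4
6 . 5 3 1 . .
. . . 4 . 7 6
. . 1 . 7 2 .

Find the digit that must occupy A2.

2

C1 = 7 (sole candidate).
B4 = 1 (sole candidate).
D4 = 7 (sole candidate).
F4 = 3 (sole candidate).
F5 = 4 (sole candidate).
B6 = 5 (sole candidate).
C6 = 3 (sole candidate).
E6 = 2 (sole candidate).
B7 = 4 (sole candidate).
D7 = 6 (sole candidate).
G7 = 5 (sole candidate).
F2 = 1 (sole candidate).
D3 = 2 (sole candidate).
E3 = 3 (sole candidate).
A4 = 5 (sole candidate).
B5 = 2 (sole candidate).
G5 = 7 (sole candidate).
A6 = 1 (sole candidate).
A7 = 3 (sole candidate).
D1 = 1 (sole candidate).
G1 = 2 (sole candidate).
A2 = 2: row 2 has {1,6,7}; col 1 has {1,3,4,5,6}; region has {1,3,4,6,7} → only 2 remains.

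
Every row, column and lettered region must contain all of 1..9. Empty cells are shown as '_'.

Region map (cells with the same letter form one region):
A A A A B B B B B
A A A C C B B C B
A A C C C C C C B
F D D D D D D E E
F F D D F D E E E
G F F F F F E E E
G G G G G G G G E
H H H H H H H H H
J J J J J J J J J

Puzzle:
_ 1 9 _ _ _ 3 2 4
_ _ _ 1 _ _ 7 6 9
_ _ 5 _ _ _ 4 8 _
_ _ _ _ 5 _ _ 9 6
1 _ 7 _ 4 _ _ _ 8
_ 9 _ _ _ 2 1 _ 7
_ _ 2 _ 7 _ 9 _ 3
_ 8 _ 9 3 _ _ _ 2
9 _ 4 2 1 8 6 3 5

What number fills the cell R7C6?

R2C5 = 2 (sole candidate).
R2C6 = 5 (sole candidate).
R3C5 = 9 (sole candidate).
R3C9 = 1 (sole candidate).
R5C8 = 5 (sole candidate).
R6C8 = 4 (sole candidate).
R7C8 = 1 (sole candidate).
R8C7 = 5 (sole candidate).
R8C8 = 7 (sole candidate).
R9C2 = 7 (sole candidate).
R1C6 = 6 (sole candidate).
R5C7 = 2 (sole candidate).
R7C6 = 4: row 7 has {1,2,3,7,9}; col 6 has {2,5,6,8}; region has {1,2,7,9} → only 4 remains.

4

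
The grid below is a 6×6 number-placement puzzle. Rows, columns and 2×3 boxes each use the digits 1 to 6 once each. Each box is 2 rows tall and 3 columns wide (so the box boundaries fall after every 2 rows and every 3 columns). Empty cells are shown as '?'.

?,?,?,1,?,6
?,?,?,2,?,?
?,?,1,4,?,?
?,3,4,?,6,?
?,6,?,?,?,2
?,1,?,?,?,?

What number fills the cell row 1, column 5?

4

row 4, column 4 = 5 (sole candidate).
row 4, column 6 = 1 (sole candidate).
row 5, column 4 = 3 (sole candidate).
row 6, column 4 = 6 (sole candidate).
row 3, column 6 = 3 (sole candidate).
row 4, column 1 = 2 (sole candidate).
row 5, column 3 = 5 (sole candidate).
row 3, column 2 = 5 (sole candidate).
row 3, column 5 = 2 (sole candidate).
row 5, column 1 = 4 (sole candidate).
row 5, column 5 = 1 (sole candidate).
row 6, column 1 = 3 (sole candidate).
row 6, column 3 = 2 (sole candidate).
row 1, column 1 = 5 (sole candidate).
row 1, column 3 = 3 (sole candidate).
row 1, column 5 = 4: row 1 has {1,3,5,6}; col 5 has {1,2,6}; box has {1,2,6} → only 4 remains.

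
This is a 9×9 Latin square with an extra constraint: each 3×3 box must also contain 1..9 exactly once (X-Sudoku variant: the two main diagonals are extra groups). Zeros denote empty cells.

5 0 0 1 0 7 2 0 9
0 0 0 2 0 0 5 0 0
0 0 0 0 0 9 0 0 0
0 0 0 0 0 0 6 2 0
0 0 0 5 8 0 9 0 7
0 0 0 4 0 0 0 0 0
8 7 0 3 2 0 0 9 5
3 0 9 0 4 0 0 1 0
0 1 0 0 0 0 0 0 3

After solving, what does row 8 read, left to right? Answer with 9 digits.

359648712

row 7, column 3 = 6: row 7 has {2,3,5,7,8,9}; col 3 has {9}; box has {1,3,7,8,9}; anti-diagonal has {4,8,9} → only 6 remains.
row 7, column 6 = 1: row 7 has {2,3,5,6,7,8,9}; col 6 has {7,9}; box has {2,3,4} → only 1 remains.
row 7, column 7 = 4: row 7 has {1,2,3,5,6,7,8,9}; col 7 has {2,5,6,9}; box has {1,3,5,9}; main diagonal has {1,3,5,8} → only 4 remains.
row 9, column 1 = 2: row 9 has {1,3}; col 1 has {3,5,8}; box has {1,3,6,7,8,9}; anti-diagonal has {4,6,8,9} → only 2 remains.
row 4, column 6 = 3: row 4 has {2,6}; col 6 has {1,7,9}; box has {4,5,8}; anti-diagonal has {2,4,6,8,9} → only 3 remains.
row 8, column 2 = 5: row 8 has {1,3,4,9}; col 2 has {1,7}; box has {1,2,3,6,7,8,9}; anti-diagonal has {2,3,4,6,8,9} → only 5 remains.
row 9, column 3 = 4: row 9 has {1,2,3}; col 3 has {6,9}; box has {1,2,3,5,6,7,8,9} → only 4 remains.
row 2, column 8 = 7: row 2 has {2,5}; col 8 has {1,2,9}; box has {2,5,9}; anti-diagonal has {2,3,4,5,6,8,9} → only 7 remains.
row 3, column 7 = 1: row 3 has {9}; col 7 has {2,4,5,6,9}; box has {2,5,7,9}; anti-diagonal has {2,3,4,5,6,7,8,9} → only 1 remains.
row 3, column 5 = 5: in row 3, 5 can only go here (every other open cell in that row sees a 5).
row 4, column 3 = 5: in row 4, 5 can only go here (every other open cell in that row sees a 5).
row 6, column 8 = 5: in row 6, 5 can only go here (every other open cell in that row sees a 5).
row 8, column 9 = 2: in row 8, 2 can only go here (every other open cell in that row sees a 2).
row 9, column 6 = 5: in row 9, 5 can only go here (every other open cell in that row sees a 5).
row 2, column 6 = 4: in column 6, 4 can only go here (every other open cell in that column sees a 4).
row 8, column 6 = 8: in column 6, 8 can only go here (every other open cell in that column sees an 8).
row 8, column 7 = 7: row 8 has {1,2,3,4,5,8,9}; col 7 has {1,2,4,5,6,9}; box has {1,2,3,4,5,9} → only 7 remains.
row 9, column 7 = 8: row 9 has {1,2,3,4,5}; col 7 has {1,2,4,5,6,7,9}; box has {1,2,3,4,5,7,9} → only 8 remains.
row 9, column 8 = 6: row 9 has {1,2,3,4,5,8}; col 8 has {1,2,5,7,9}; box has {1,2,3,4,5,7,8,9} → only 6 remains.
row 6, column 7 = 3: row 6 has {4,5}; col 7 has {1,2,4,5,6,7,8,9}; box has {2,5,6,7,9} → only 3 remains.
row 8, column 4 = 6: row 8 has {1,2,3,4,5,7,8,9}; col 4 has {1,2,3,4,5}; box has {1,2,3,4,5,8} → only 6 remains.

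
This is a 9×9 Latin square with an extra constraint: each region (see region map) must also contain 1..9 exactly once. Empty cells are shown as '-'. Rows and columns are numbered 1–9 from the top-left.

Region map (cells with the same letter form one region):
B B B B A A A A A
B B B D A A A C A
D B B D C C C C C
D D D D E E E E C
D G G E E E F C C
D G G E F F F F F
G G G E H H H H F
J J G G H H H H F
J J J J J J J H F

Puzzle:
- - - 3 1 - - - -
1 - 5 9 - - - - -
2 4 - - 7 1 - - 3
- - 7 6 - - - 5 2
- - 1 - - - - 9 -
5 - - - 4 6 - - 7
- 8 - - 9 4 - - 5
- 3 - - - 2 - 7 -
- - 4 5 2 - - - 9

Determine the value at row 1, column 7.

row 3, column 4 = 8: row 3 has {1,2,3,4,7}; col 4 has {3,5,6,9}; region has {2,5,6,7,9} → only 8 remains.
row 3, column 8 = 6: row 3 has {1,2,3,4,7,8}; col 8 has {5,7,9}; region has {1,2,3,7,9} → only 6 remains.
row 4, column 2 = 1: row 4 has {2,5,6,7}; col 2 has {3,4,8}; region has {2,5,6,7,8,9} → only 1 remains.
row 8, column 4 = 4: row 8 has {2,3,7}; col 4 has {3,5,6,8,9}; region has {1,8} → only 4 remains.
row 3, column 3 = 9: row 3 has {1,2,3,4,6,7,8}; col 3 has {1,4,5,7}; region has {1,3,4,5} → only 9 remains.
row 3, column 7 = 5: row 3 has {1,2,3,4,6,7,8,9}; col 7 has {}; region has {1,2,3,6,7,9} → only 5 remains.
row 8, column 3 = 6: row 8 has {2,3,4,7}; col 3 has {1,4,5,7,9}; region has {1,4,8} → only 6 remains.
row 1, column 6 = 5: in row 1, 5 can only go here (every other open cell in that row sees a 5).
row 1, column 7 = 9: in row 1, 9 can only go here (every other open cell in that row sees a 9).

9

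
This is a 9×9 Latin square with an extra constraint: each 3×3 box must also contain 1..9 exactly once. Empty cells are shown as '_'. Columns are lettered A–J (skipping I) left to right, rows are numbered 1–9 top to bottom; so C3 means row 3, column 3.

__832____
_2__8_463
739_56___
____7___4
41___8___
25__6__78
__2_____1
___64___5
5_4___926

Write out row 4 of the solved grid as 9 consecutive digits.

A2 = 1: row 2 has {2,3,4,6,8}; col 1 has {2,4,5,7}; box has {2,3,7,8,9} → only 1 remains.
C2 = 5: row 2 has {1,2,3,4,6,8}; col 3 has {2,4,8,9}; box has {1,2,3,7,8,9} → only 5 remains.
J3 = 2: row 3 has {3,5,6,7,9}; col 9 has {1,3,4,5,6,8}; box has {3,4,6} → only 2 remains.
J5 = 9: row 5 has {1,4,8}; col 9 has {1,2,3,4,5,6,8}; box has {4,7,8} → only 9 remains.
C6 = 3: row 6 has {2,5,6,7,8}; col 3 has {2,4,5,8,9}; box has {1,2,4,5} → only 3 remains.
G6 = 1: row 6 has {2,3,5,6,7,8}; col 7 has {4,9}; box has {4,7,8,9} → only 1 remains.
A1 = 6: row 1 has {2,3,8}; col 1 has {1,2,4,5,7}; box has {1,2,3,5,7,8,9} → only 6 remains.
B1 = 4: row 1 has {2,3,6,8}; col 2 has {1,2,3,5}; box has {1,2,3,5,6,7,8,9} → only 4 remains.
J1 = 7: row 1 has {2,3,4,6,8}; col 9 has {1,2,3,4,5,6,8,9}; box has {2,3,4,6} → only 7 remains.
G3 = 8: row 3 has {2,3,5,6,7,9}; col 7 has {1,4,9}; box has {2,3,4,6,7} → only 8 remains.
H3 = 1: row 3 has {2,3,5,6,7,8,9}; col 8 has {2,6,7}; box has {2,3,4,6,7,8} → only 1 remains.
C4 = 6: row 4 has {4,7}; col 3 has {2,3,4,5,8,9}; box has {1,2,3,4,5} → only 6 remains.
C5 = 7: row 5 has {1,4,8,9}; col 3 has {2,3,4,5,6,8,9}; box has {1,2,3,4,5,6} → only 7 remains.
E5 = 3: row 5 has {1,4,7,8,9}; col 5 has {2,4,5,6,7,8}; box has {6,7,8} → only 3 remains.
H5 = 5: row 5 has {1,3,4,7,8,9}; col 8 has {1,2,6,7}; box has {1,4,7,8,9} → only 5 remains.
E7 = 9: row 7 has {1,2}; col 5 has {2,3,4,5,6,7,8}; box has {4,6} → only 9 remains.
C8 = 1: row 8 has {4,5,6}; col 3 has {2,3,4,5,6,7,8,9}; box has {2,4,5} → only 1 remains.
E9 = 1: row 9 has {2,4,5,6,9}; col 5 has {2,3,4,5,6,7,8,9}; box has {4,6,9} → only 1 remains.
G1 = 5: row 1 has {2,3,4,6,7,8}; col 7 has {1,4,8,9}; box has {1,2,3,4,6,7,8} → only 5 remains.
H1 = 9: row 1 has {2,3,4,5,6,7,8}; col 8 has {1,2,5,6,7}; box has {1,2,3,4,5,6,7,8} → only 9 remains.
D3 = 4: row 3 has {1,2,3,5,6,7,8,9}; col 4 has {3,6}; box has {2,3,5,6,8} → only 4 remains.
H4 = 3: row 4 has {4,6,7}; col 8 has {1,2,5,6,7,9}; box has {1,4,5,7,8,9} → only 3 remains.
D5 = 2: row 5 has {1,3,4,5,7,8,9}; col 4 has {3,4,6}; box has {3,6,7,8} → only 2 remains.
G5 = 6: row 5 has {1,2,3,4,5,7,8,9}; col 7 has {1,4,5,8,9}; box has {1,3,4,5,7,8,9} → only 6 remains.
D6 = 9: row 6 has {1,2,3,5,6,7,8}; col 4 has {2,3,4,6}; box has {2,3,6,7,8} → only 9 remains.
F6 = 4: row 6 has {1,2,3,5,6,7,8,9}; col 6 has {6,8}; box has {2,3,6,7,8,9} → only 4 remains.
H8 = 8: row 8 has {1,4,5,6}; col 8 has {1,2,3,5,6,7,9}; box has {1,2,5,6,9} → only 8 remains.
F1 = 1: row 1 has {2,3,4,5,6,7,8,9}; col 6 has {4,6,8}; box has {2,3,4,5,6,8} → only 1 remains.
D2 = 7: row 2 has {1,2,3,4,5,6,8}; col 4 has {2,3,4,6,9}; box has {1,2,3,4,5,6,8} → only 7 remains.
F2 = 9: row 2 has {1,2,3,4,5,6,7,8}; col 6 has {1,4,6,8}; box has {1,2,3,4,5,6,7,8} → only 9 remains.
F4 = 5: row 4 has {3,4,6,7}; col 6 has {1,4,6,8,9}; box has {2,3,4,6,7,8,9} → only 5 remains.
G4 = 2: row 4 has {3,4,5,6,7}; col 7 has {1,4,5,6,8,9}; box has {1,3,4,5,6,7,8,9} → only 2 remains.
H7 = 4: row 7 has {1,2,9}; col 8 has {1,2,3,5,6,7,8,9}; box has {1,2,5,6,8,9} → only 4 remains.
D9 = 8: row 9 has {1,2,4,5,6,9}; col 4 has {2,3,4,6,7,9}; box has {1,4,6,9} → only 8 remains.
D4 = 1: row 4 has {2,3,4,5,6,7}; col 4 has {2,3,4,6,7,8,9}; box has {2,3,4,5,6,7,8,9} → only 1 remains.
D7 = 5: row 7 has {1,2,4,9}; col 4 has {1,2,3,4,6,7,8,9}; box has {1,4,6,8,9} → only 5 remains.
B9 = 7: row 9 has {1,2,4,5,6,8,9}; col 2 has {1,2,3,4,5}; box has {1,2,4,5} → only 7 remains.
F9 = 3: row 9 has {1,2,4,5,6,7,8,9}; col 6 has {1,4,5,6,8,9}; box has {1,4,5,6,8,9} → only 3 remains.
F7 = 7: row 7 has {1,2,4,5,9}; col 6 has {1,3,4,5,6,8,9}; box has {1,3,4,5,6,8,9} → only 7 remains.
G7 = 3: row 7 has {1,2,4,5,7,9}; col 7 has {1,2,4,5,6,8,9}; box has {1,2,4,5,6,8,9} → only 3 remains.
B8 = 9: row 8 has {1,4,5,6,8}; col 2 has {1,2,3,4,5,7}; box has {1,2,4,5,7} → only 9 remains.
F8 = 2: row 8 has {1,4,5,6,8,9}; col 6 has {1,3,4,5,6,7,8,9}; box has {1,3,4,5,6,7,8,9} → only 2 remains.
G8 = 7: row 8 has {1,2,4,5,6,8,9}; col 7 has {1,2,3,4,5,6,8,9}; box has {1,2,3,4,5,6,8,9} → only 7 remains.
B4 = 8: row 4 has {1,2,3,4,5,6,7}; col 2 has {1,2,3,4,5,7,9}; box has {1,2,3,4,5,6,7} → only 8 remains.
A7 = 8: row 7 has {1,2,3,4,5,7,9}; col 1 has {1,2,4,5,6,7}; box has {1,2,4,5,7,9} → only 8 remains.
B7 = 6: row 7 has {1,2,3,4,5,7,8,9}; col 2 has {1,2,3,4,5,7,8,9}; box has {1,2,4,5,7,8,9} → only 6 remains.
A8 = 3: row 8 has {1,2,4,5,6,7,8,9}; col 1 has {1,2,4,5,6,7,8}; box has {1,2,4,5,6,7,8,9} → only 3 remains.
A4 = 9: row 4 has {1,2,3,4,5,6,7,8}; col 1 has {1,2,3,4,5,6,7,8}; box has {1,2,3,4,5,6,7,8} → only 9 remains.

986175234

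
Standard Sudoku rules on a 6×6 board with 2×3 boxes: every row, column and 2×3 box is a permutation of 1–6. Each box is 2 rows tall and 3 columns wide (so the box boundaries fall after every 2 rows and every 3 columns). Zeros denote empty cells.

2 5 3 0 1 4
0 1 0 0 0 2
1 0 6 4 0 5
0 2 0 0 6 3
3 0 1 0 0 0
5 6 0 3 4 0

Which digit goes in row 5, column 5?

row 1, column 4 = 6 (sole candidate).
row 2, column 3 = 4 (sole candidate).
row 2, column 4 = 5 (sole candidate).
row 2, column 5 = 3 (sole candidate).
row 3, column 2 = 3 (sole candidate).
row 3, column 5 = 2 (sole candidate).
row 4, column 1 = 4 (sole candidate).
row 4, column 3 = 5 (sole candidate).
row 4, column 4 = 1 (sole candidate).
row 5, column 2 = 4 (sole candidate).
row 5, column 4 = 2 (sole candidate).
row 5, column 5 = 5: row 5 has {1,2,3,4}; col 5 has {1,2,3,4,6}; box has {2,3,4} → only 5 remains.

5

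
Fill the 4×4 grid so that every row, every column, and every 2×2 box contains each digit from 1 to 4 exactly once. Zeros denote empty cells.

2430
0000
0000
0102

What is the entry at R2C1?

R1C4 = 1: row 1 has {2,3,4}; col 4 has {2}; box has {3} → only 1 remains.
R2C2 = 3: row 2 has {}; col 2 has {1,4}; box has {2,4} → only 3 remains.
R2C4 = 4: row 2 has {3}; col 4 has {1,2}; box has {1,3} → only 4 remains.
R3C2 = 2: row 3 has {}; col 2 has {1,3,4}; box has {1} → only 2 remains.
R3C4 = 3: row 3 has {2}; col 4 has {1,2,4}; box has {2} → only 3 remains.
R4C3 = 4: row 4 has {1,2}; col 3 has {3}; box has {2,3} → only 4 remains.
R2C1 = 1: row 2 has {3,4}; col 1 has {2}; box has {2,3,4} → only 1 remains.

1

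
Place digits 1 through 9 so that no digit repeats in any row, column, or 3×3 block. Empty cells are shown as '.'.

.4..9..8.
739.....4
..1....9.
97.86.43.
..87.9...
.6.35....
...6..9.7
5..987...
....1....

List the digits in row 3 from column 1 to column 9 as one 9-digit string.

R2C5 = 2: row 2 has {3,4,7,9}; col 5 has {1,5,6,8,9}; box has {9} → only 2 remains.
R5C5 = 4: row 5 has {7,8,9}; col 5 has {1,2,5,6,8,9}; box has {3,5,6,7,8,9} → only 4 remains.
R7C5 = 3: row 7 has {6,7,9}; col 5 has {1,2,4,5,6,8,9}; box has {1,6,7,8,9} → only 3 remains.
R3C5 = 7: row 3 has {1,9}; col 5 has {1,2,3,4,5,6,8,9}; box has {2,9} → only 7 remains.
R1C7 = 7: in row 1, 7 can only go here (every other open cell in that row sees a 7).
R2C6 = 8: in row 2, 8 can only go here (every other open cell in that row sees an 8).
R5C1 = 3: in row 5, 3 can only go here (every other open cell in that row sees a 3).
R6C8 = 7: in row 6, 7 can only go here (every other open cell in that row sees a 7).
R6C9 = 9: in row 6, 9 can only go here (every other open cell in that row sees a 9).
R6C7 = 8: in row 6, 8 can only go here (every other open cell in that row sees an 8).
R9C3 = 7: in row 9, 7 can only go here (every other open cell in that row sees a 7).
R9C2 = 9: in row 9, 9 can only go here (every other open cell in that row sees a 9).
R8C3 = 3: in column 3, 3 can only go here (every other open cell in that column sees a 3).
R8C8 = 4: in row 8, 4 can only go here (every other open cell in that row sees a 4).
R1C3 = 6: in column 3, 6 can only go here (every other open cell in that column sees a 6).
R1C1 = 2: row 1 has {4,6,7,8,9}; col 1 has {3,5,7,9}; box has {1,3,4,6,7,9} → only 2 remains.
R3C1 = 8: row 3 has {1,7,9}; col 1 has {2,3,5,7,9}; box has {1,2,3,4,6,7,9} → only 8 remains.
R3C2 = 5: row 3 has {1,7,8,9}; col 2 has {3,4,6,7,9}; box has {1,2,3,4,6,7,8,9} → only 5 remains.
R3C4 = 4: row 3 has {1,5,7,8,9}; col 4 has {3,6,7,8,9}; box has {2,7,8,9} → only 4 remains.
R7C2 = 8: in row 7, 8 can only go here (every other open cell in that row sees an 8).
R9C9 = 8: in row 9, 8 can only go here (every other open cell in that row sees an 8).
R9C7 = 3: in row 9, 3 can only go here (every other open cell in that row sees a 3).
R9C1 = 6: in column 1, 6 can only go here (every other open cell in that column sees a 6).
R9C6 = 4: in row 9, 4 can only go here (every other open cell in that row sees a 4).
R4C3 = 5: in column 3, 5 can only go here (every other open cell in that column sees a 5).
R9C4 = 2: in column 4, 2 can only go here (every other open cell in that column sees a 2).
R7C6 = 5: row 7 has {3,6,7,8,9}; col 6 has {4,7,8,9}; box has {1,2,3,4,6,7,8,9} → only 5 remains.
R9C8 = 5: row 9 has {1,2,3,4,6,7,8,9}; col 8 has {3,4,7,8,9}; box has {3,4,7,8,9} → only 5 remains.
R3C6 = 6: in column 6, 6 can only go here (every other open cell in that column sees a 6).
R3C7 = 2: row 3 has {1,4,5,6,7,8,9}; col 7 has {3,4,7,8,9}; box has {4,7,8,9} → only 2 remains.
R3C9 = 3: row 3 has {1,2,4,5,6,7,8,9}; col 9 has {4,7,8,9}; box has {2,4,7,8,9} → only 3 remains.

851476293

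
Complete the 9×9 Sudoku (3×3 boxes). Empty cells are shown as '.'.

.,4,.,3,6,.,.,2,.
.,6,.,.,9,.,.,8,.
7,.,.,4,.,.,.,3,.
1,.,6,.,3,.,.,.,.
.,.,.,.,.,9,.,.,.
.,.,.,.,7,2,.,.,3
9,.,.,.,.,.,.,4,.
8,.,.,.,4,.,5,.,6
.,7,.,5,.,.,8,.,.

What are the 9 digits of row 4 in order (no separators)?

156834297

row 1, column 1 = 5 (sole candidate).
row 4, column 4 = 8: row 4 has {1,3,6}; col 4 has {3,4,5}; box has {2,3,7,9} → only 8 remains.
row 6, column 1 = 4 (sole candidate).
row 3, column 7 = 6 (hidden single in row 3).
row 9, column 3 = 4 (hidden single in row 9).
row 9, column 1 = 6 (hidden single in column 1).
row 9, column 6 = 3 (hidden single in row 9).
row 5, column 3 = 7 (hidden single in column 3).
row 8, column 4 = 9 (hidden single in column 4).
row 4, column 6 = 4: in column 6, 4 can only go here (every other open cell in that column sees a 4).
row 7, column 6 = 6 (hidden single in column 6).
row 7, column 5 = 8 (hidden single in row 7).
row 7, column 7 = 3 (hidden single in column 7).
row 5, column 9 = 8 (hidden single in column 9).
row 5, column 7 = 4 (hidden single in row 5).
row 2, column 9 = 4 (hidden single in row 2).
row 2, column 6 = 5 (hidden single in row 2).
row 3, column 9 = 5 (hidden single in row 3).
row 5, column 5 = 5 (hidden single in column 5).
row 4, column 7 = 2: in column 7, 2 can only go here (every other open cell in that column sees a 2).
Singles propagation stalls before every target cell is settled. Branch on row 2, column 7 (candidates {1,7}).
  Try row 2, column 7 = 1: this forces row 6, column 7=9, row 1, column 7=7, row 1, column 9=9, row 4, column 9=7, row 4, column 8=5, row 4, column 2=9, row 2, column 4=7; then row 7 has no cell left for 7 — contradiction.
So row 2, column 7 = 7.
row 1, column 6 = 7 (hidden single in row 1).
row 8, column 6 = 1 (sole candidate).
row 8, column 8 = 7 (sole candidate).
row 9, column 5 = 2 (sole candidate).
row 3, column 5 = 1 (sole candidate).
row 3, column 6 = 8 (sole candidate).
row 7, column 4 = 7 (sole candidate).
row 2, column 4 = 2 (sole candidate).
row 2, column 1 = 3 (sole candidate).
row 2, column 3 = 1 (sole candidate).
row 5, column 1 = 2 (sole candidate).
row 5, column 2 = 3 (sole candidate).
row 8, column 2 = 2 (sole candidate).
row 8, column 3 = 3 (sole candidate).
row 3, column 2 = 9 (sole candidate).
row 3, column 3 = 2 (sole candidate).
row 4, column 2 = 5: row 4 has {1,2,3,4,6,8}; col 2 has {2,3,4,6,7,9}; box has {1,2,3,4,6,7} → only 5 remains.
row 4, column 8 = 9: row 4 has {1,2,3,4,5,6,8}; col 8 has {2,3,4,7,8}; box has {2,3,4,8} → only 9 remains.
row 4, column 9 = 7: row 4 has {1,2,3,4,5,6,8,9}; col 9 has {3,4,5,6,8}; box has {2,3,4,8,9} → only 7 remains.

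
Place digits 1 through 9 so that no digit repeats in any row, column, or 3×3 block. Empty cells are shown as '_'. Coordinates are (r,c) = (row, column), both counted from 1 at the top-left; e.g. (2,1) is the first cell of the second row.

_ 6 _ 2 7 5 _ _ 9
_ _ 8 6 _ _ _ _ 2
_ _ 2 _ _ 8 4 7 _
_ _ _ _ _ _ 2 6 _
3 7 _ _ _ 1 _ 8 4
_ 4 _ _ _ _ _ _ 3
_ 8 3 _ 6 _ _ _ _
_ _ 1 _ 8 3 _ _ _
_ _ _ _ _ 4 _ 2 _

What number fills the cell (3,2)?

(1,3) = 4 (sole candidate).
(2,6) = 9 (sole candidate).
(4,6) = 7 (sole candidate).
(7,6) = 2 (sole candidate).
(1,1) = 1 (sole candidate).
(1,8) = 3 (sole candidate).
(6,6) = 6 (sole candidate).
(1,7) = 8 (sole candidate).
(2,5) = 4 (hidden single in row 2).
(2,1) = 7 (hidden single in row 2).
(2,2) = 3 (hidden single in row 2).
(3,9) = 6 (hidden single in row 3).
(4,4) = 4 (hidden single in row 4).
(4,5) = 3 (hidden single in row 4).
(4,1) = 8 (hidden single in row 4).
(3,5) = 1 (sole candidate).
(3,4) = 3 (sole candidate).
(5,5) = 2 (hidden single in row 5).
(5,3) = 6 (hidden single in row 5).
(6,1) = 2 (hidden single in row 6).
(6,7) = 7 (hidden single in row 6).
(6,4) = 8 (hidden single in row 6).
(6,8) = 1 (hidden single in row 6).
(2,8) = 5 (sole candidate).
(4,9) = 5 (sole candidate).
(5,7) = 9 (sole candidate).
(8,9) = 7 (sole candidate).
(2,7) = 1 (sole candidate).
(4,3) = 9 (sole candidate).
(5,4) = 5 (sole candidate).
(6,3) = 5 (sole candidate).
(6,5) = 9 (sole candidate).
(7,7) = 5 (sole candidate).
(7,9) = 1 (sole candidate).
(8,4) = 9 (sole candidate).
(8,7) = 6 (sole candidate).
(8,8) = 4 (sole candidate).
(9,3) = 7 (sole candidate).
(9,4) = 1 (sole candidate).
(9,5) = 5 (sole candidate).
(9,7) = 3 (sole candidate).
(9,9) = 8 (sole candidate).
(4,2) = 1 (sole candidate).
(7,4) = 7 (sole candidate).
(7,8) = 9 (sole candidate).
(8,1) = 5 (sole candidate).
(8,2) = 2 (sole candidate).
(9,2) = 9 (sole candidate).
(3,1) = 9 (sole candidate).
(3,2) = 5: row 3 has {1,2,3,4,6,7,8,9}; col 2 has {1,2,3,4,6,7,8,9}; box has {1,2,3,4,6,7,8,9} → only 5 remains.

5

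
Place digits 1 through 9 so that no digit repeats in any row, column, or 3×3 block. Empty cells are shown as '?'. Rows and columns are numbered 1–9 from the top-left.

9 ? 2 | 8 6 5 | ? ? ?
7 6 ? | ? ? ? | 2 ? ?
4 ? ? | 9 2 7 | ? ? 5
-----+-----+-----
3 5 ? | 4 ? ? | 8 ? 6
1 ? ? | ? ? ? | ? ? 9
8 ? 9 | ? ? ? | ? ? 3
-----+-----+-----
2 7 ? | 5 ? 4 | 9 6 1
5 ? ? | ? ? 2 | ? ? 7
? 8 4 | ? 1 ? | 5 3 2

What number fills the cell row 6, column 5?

7

row 1, column 9 = 4 (sole candidate).
row 2, column 9 = 8 (sole candidate).
row 3, column 8 = 1 (sole candidate).
row 4, column 3 = 7 (sole candidate).
row 4, column 5 = 9 (sole candidate).
row 4, column 6 = 1 (sole candidate).
row 4, column 8 = 2 (sole candidate).
row 5, column 3 = 6 (sole candidate).
row 6, column 6 = 6 (sole candidate).
row 7, column 3 = 3 (sole candidate).
row 7, column 5 = 8 (sole candidate).
row 8, column 3 = 1 (sole candidate).
row 8, column 5 = 3 (sole candidate).
row 8, column 7 = 4 (sole candidate).
row 8, column 8 = 8 (sole candidate).
row 9, column 1 = 6 (sole candidate).
row 9, column 4 = 7 (sole candidate).
row 9, column 6 = 9 (sole candidate).
row 1, column 8 = 7 (sole candidate).
row 2, column 3 = 5 (sole candidate).
row 2, column 5 = 4 (sole candidate).
row 2, column 6 = 3 (sole candidate).
row 2, column 8 = 9 (sole candidate).
row 3, column 2 = 3 (sole candidate).
row 3, column 3 = 8 (sole candidate).
row 3, column 7 = 6 (sole candidate).
row 5, column 6 = 8 (sole candidate).
row 5, column 7 = 7 (sole candidate).
row 6, column 4 = 2 (sole candidate).
row 6, column 7 = 1 (sole candidate).
row 8, column 2 = 9 (sole candidate).
row 8, column 4 = 6 (sole candidate).
row 1, column 2 = 1 (sole candidate).
row 1, column 7 = 3 (sole candidate).
row 2, column 4 = 1 (sole candidate).
row 5, column 4 = 3 (sole candidate).
row 5, column 5 = 5 (sole candidate).
row 5, column 8 = 4 (sole candidate).
row 6, column 2 = 4 (sole candidate).
row 6, column 5 = 7: row 6 has {1,2,3,4,6,8,9}; col 5 has {1,2,3,4,5,6,8,9}; box has {1,2,3,4,5,6,8,9} → only 7 remains.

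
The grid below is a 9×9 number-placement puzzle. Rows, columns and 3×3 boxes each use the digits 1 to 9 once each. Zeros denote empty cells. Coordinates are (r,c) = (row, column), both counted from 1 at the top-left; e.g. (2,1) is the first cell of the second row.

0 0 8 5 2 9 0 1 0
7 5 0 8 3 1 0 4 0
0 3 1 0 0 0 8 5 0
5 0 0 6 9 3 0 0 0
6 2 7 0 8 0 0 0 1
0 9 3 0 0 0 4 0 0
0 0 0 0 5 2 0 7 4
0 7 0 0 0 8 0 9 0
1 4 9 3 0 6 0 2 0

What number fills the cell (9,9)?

(1,1) = 4: row 1 has {1,2,5,8,9}; col 1 has {1,5,6,7}; box has {1,3,5,7,8} → only 4 remains.
(1,2) = 6: row 1 has {1,2,4,5,8,9}; col 2 has {2,3,4,5,7,9}; box has {1,3,4,5,7,8} → only 6 remains.
(2,3) = 2: row 2 has {1,3,4,5,7,8}; col 3 has {1,3,7,8,9}; box has {1,3,4,5,6,7,8} → only 2 remains.
(3,1) = 9: row 3 has {1,3,5,8}; col 1 has {1,4,5,6,7}; box has {1,2,3,4,5,6,7,8} → only 9 remains.
(4,3) = 4: row 4 has {3,5,6,9}; col 3 has {1,2,3,7,8,9}; box has {2,3,5,6,7,9} → only 4 remains.
(4,8) = 8: row 4 has {3,4,5,6,9}; col 8 has {1,2,4,5,7,9}; box has {1,4} → only 8 remains.
(5,4) = 4: row 5 has {1,2,6,7,8}; col 4 has {3,5,6,8}; box has {3,6,8,9} → only 4 remains.
(5,6) = 5: row 5 has {1,2,4,6,7,8}; col 6 has {1,2,3,6,8,9}; box has {3,4,6,8,9} → only 5 remains.
(5,8) = 3: row 5 has {1,2,4,5,6,7,8}; col 8 has {1,2,4,5,7,8,9}; box has {1,4,8} → only 3 remains.
(6,1) = 8: row 6 has {3,4,9}; col 1 has {1,4,5,6,7,9}; box has {2,3,4,5,6,7,9} → only 8 remains.
(6,6) = 7: row 6 has {3,4,8,9}; col 6 has {1,2,3,5,6,8,9}; box has {3,4,5,6,8,9} → only 7 remains.
(6,8) = 6: row 6 has {3,4,7,8,9}; col 8 has {1,2,3,4,5,7,8,9}; box has {1,3,4,8} → only 6 remains.
(7,1) = 3: row 7 has {2,4,5,7}; col 1 has {1,4,5,6,7,8,9}; box has {1,4,7,9} → only 3 remains.
(7,2) = 8: row 7 has {2,3,4,5,7}; col 2 has {2,3,4,5,6,7,9}; box has {1,3,4,7,9} → only 8 remains.
(7,3) = 6: row 7 has {2,3,4,5,7,8}; col 3 has {1,2,3,4,7,8,9}; box has {1,3,4,7,8,9} → only 6 remains.
(7,7) = 1: row 7 has {2,3,4,5,6,7,8}; col 7 has {4,8}; box has {2,4,7,9} → only 1 remains.
(8,1) = 2: row 8 has {7,8,9}; col 1 has {1,3,4,5,6,7,8,9}; box has {1,3,4,6,7,8,9} → only 2 remains.
(8,3) = 5: row 8 has {2,7,8,9}; col 3 has {1,2,3,4,6,7,8,9}; box has {1,2,3,4,6,7,8,9} → only 5 remains.
(8,4) = 1: row 8 has {2,5,7,8,9}; col 4 has {3,4,5,6,8}; box has {2,3,5,6,8} → only 1 remains.
(8,5) = 4: row 8 has {1,2,5,7,8,9}; col 5 has {2,3,5,8,9}; box has {1,2,3,5,6,8} → only 4 remains.
(9,5) = 7: row 9 has {1,2,3,4,6,9}; col 5 has {2,3,4,5,8,9}; box has {1,2,3,4,5,6,8} → only 7 remains.
(9,7) = 5: row 9 has {1,2,3,4,6,7,9}; col 7 has {1,4,8}; box has {1,2,4,7,9} → only 5 remains.
(9,9) = 8: row 9 has {1,2,3,4,5,6,7,9}; col 9 has {1,4}; box has {1,2,4,5,7,9} → only 8 remains.

8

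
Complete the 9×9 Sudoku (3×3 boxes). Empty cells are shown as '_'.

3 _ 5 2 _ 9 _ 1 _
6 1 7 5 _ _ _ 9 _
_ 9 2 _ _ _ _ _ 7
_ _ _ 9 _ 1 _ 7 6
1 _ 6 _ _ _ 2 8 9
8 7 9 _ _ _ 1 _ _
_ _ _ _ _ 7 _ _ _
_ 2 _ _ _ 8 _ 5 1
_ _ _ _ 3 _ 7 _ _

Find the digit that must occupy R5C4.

R3C1 = 4: row 3 has {2,7,9}; col 1 has {1,3,6,8}; box has {1,2,3,5,6,7,9} → only 4 remains.
R1C2 = 8: row 1 has {1,2,3,5,9}; col 2 has {1,2,7,9}; box has {1,2,3,4,5,6,7,9} → only 8 remains.
R1C9 = 4: row 1 has {1,2,3,5,8,9}; col 9 has {1,6,7,9}; box has {1,7,9} → only 4 remains.
R1C7 = 6: row 1 has {1,2,3,4,5,8,9}; col 7 has {1,2,7}; box has {1,4,7,9} → only 6 remains.
R3C8 = 3: row 3 has {2,4,7,9}; col 8 has {1,5,7,8,9}; box has {1,4,6,7,9} → only 3 remains.
R6C8 = 4: row 6 has {1,7,8,9}; col 8 has {1,3,5,7,8,9}; box has {1,2,6,7,8,9} → only 4 remains.
R1C5 = 7: row 1 has {1,2,3,4,5,6,8,9}; col 5 has {3}; box has {2,5,9} → only 7 remains.
R2C7 = 8: row 2 has {1,5,6,7,9}; col 7 has {1,2,6,7}; box has {1,3,4,6,7,9} → only 8 remains.
R2C9 = 2: row 2 has {1,5,6,7,8,9}; col 9 has {1,4,6,7,9}; box has {1,3,4,6,7,8,9} → only 2 remains.
R3C6 = 6: row 3 has {2,3,4,7,9}; col 6 has {1,7,8,9}; box has {2,5,7,9} → only 6 remains.
R3C7 = 5: row 3 has {2,3,4,6,7,9}; col 7 has {1,2,6,7,8}; box has {1,2,3,4,6,7,8,9} → only 5 remains.
R4C7 = 3: row 4 has {1,6,7,9}; col 7 has {1,2,5,6,7,8}; box has {1,2,4,6,7,8,9} → only 3 remains.
R6C9 = 5: row 6 has {1,4,7,8,9}; col 9 has {1,2,4,6,7,9}; box has {1,2,3,4,6,7,8,9} → only 5 remains.
R9C9 = 8: row 9 has {3,7}; col 9 has {1,2,4,5,6,7,9}; box has {1,5,7} → only 8 remains.
R2C5 = 4: row 2 has {1,2,5,6,7,8,9}; col 5 has {3,7}; box has {2,5,6,7,9} → only 4 remains.
R2C6 = 3: row 2 has {1,2,4,5,6,7,8,9}; col 6 has {1,6,7,8,9}; box has {2,4,5,6,7,9} → only 3 remains.
R4C3 = 4: row 4 has {1,3,6,7,9}; col 3 has {2,5,6,7,9}; box has {1,6,7,8,9} → only 4 remains.
R5C5 = 5: row 5 has {1,2,6,8,9}; col 5 has {3,4,7}; box has {1,9} → only 5 remains.
R5C6 = 4: row 5 has {1,2,5,6,8,9}; col 6 has {1,3,6,7,8,9}; box has {1,5,9} → only 4 remains.
R6C6 = 2: row 6 has {1,4,5,7,8,9}; col 6 has {1,3,4,6,7,8,9}; box has {1,4,5,9} → only 2 remains.
R7C9 = 3: row 7 has {7}; col 9 has {1,2,4,5,6,7,8,9}; box has {1,5,7,8} → only 3 remains.
R8C3 = 3: row 8 has {1,2,5,8}; col 3 has {2,4,5,6,7,9}; box has {2} → only 3 remains.
R9C3 = 1: row 9 has {3,7,8}; col 3 has {2,3,4,5,6,7,9}; box has {2,3} → only 1 remains.
R9C6 = 5: row 9 has {1,3,7,8}; col 6 has {1,2,3,4,6,7,8,9}; box has {3,7,8} → only 5 remains.
R4C2 = 5: row 4 has {1,3,4,6,7,9}; col 2 has {1,2,7,8,9}; box has {1,4,6,7,8,9} → only 5 remains.
R4C5 = 8: row 4 has {1,3,4,5,6,7,9}; col 5 has {3,4,5,7}; box has {1,2,4,5,9} → only 8 remains.
R5C2 = 3: row 5 has {1,2,4,5,6,8,9}; col 2 has {1,2,5,7,8,9}; box has {1,4,5,6,7,8,9} → only 3 remains.
R5C4 = 7: row 5 has {1,2,3,4,5,6,8,9}; col 4 has {2,5,9}; box has {1,2,4,5,8,9} → only 7 remains.

7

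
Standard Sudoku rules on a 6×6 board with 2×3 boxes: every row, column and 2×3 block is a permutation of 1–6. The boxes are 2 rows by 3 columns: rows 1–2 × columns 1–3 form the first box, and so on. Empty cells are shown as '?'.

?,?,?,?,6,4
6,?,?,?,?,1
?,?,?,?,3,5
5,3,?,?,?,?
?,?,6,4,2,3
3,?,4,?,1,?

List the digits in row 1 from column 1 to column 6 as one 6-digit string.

r2c5 = 5: row 2 has {1,6}; col 5 has {1,2,3,6}; box has {1,4,6} → only 5 remains.
r4c5 = 4: row 4 has {3,5}; col 5 has {1,2,3,5,6}; box has {3,5} → only 4 remains.
r5c1 = 1: row 5 has {2,3,4,6}; col 1 has {3,5,6}; box has {3,4,6} → only 1 remains.
r5c2 = 5: row 5 has {1,2,3,4,6}; col 2 has {3}; box has {1,3,4,6} → only 5 remains.
r6c2 = 2: row 6 has {1,3,4}; col 2 has {3,5}; box has {1,3,4,5,6} → only 2 remains.
r6c6 = 6: row 6 has {1,2,3,4}; col 6 has {1,3,4,5}; box has {1,2,3,4} → only 6 remains.
r1c1 = 2: row 1 has {4,6}; col 1 has {1,3,5,6}; box has {6} → only 2 remains.
r1c2 = 1: row 1 has {2,4,6}; col 2 has {2,3,5}; box has {2,6} → only 1 remains.
r1c4 = 3: row 1 has {1,2,4,6}; col 4 has {4}; box has {1,4,5,6} → only 3 remains.
r2c2 = 4: row 2 has {1,5,6}; col 2 has {1,2,3,5}; box has {1,2,6} → only 4 remains.
r2c3 = 3: row 2 has {1,4,5,6}; col 3 has {4,6}; box has {1,2,4,6} → only 3 remains.
r2c4 = 2: row 2 has {1,3,4,5,6}; col 4 has {3,4}; box has {1,3,4,5,6} → only 2 remains.
r3c1 = 4: row 3 has {3,5}; col 1 has {1,2,3,5,6}; box has {3,5} → only 4 remains.
r3c2 = 6: row 3 has {3,4,5}; col 2 has {1,2,3,4,5}; box has {3,4,5} → only 6 remains.
r3c4 = 1: row 3 has {3,4,5,6}; col 4 has {2,3,4}; box has {3,4,5} → only 1 remains.
r4c4 = 6: row 4 has {3,4,5}; col 4 has {1,2,3,4}; box has {1,3,4,5} → only 6 remains.
r4c6 = 2: row 4 has {3,4,5,6}; col 6 has {1,3,4,5,6}; box has {1,3,4,5,6} → only 2 remains.
r6c4 = 5: row 6 has {1,2,3,4,6}; col 4 has {1,2,3,4,6}; box has {1,2,3,4,6} → only 5 remains.
r1c3 = 5: row 1 has {1,2,3,4,6}; col 3 has {3,4,6}; box has {1,2,3,4,6} → only 5 remains.

215364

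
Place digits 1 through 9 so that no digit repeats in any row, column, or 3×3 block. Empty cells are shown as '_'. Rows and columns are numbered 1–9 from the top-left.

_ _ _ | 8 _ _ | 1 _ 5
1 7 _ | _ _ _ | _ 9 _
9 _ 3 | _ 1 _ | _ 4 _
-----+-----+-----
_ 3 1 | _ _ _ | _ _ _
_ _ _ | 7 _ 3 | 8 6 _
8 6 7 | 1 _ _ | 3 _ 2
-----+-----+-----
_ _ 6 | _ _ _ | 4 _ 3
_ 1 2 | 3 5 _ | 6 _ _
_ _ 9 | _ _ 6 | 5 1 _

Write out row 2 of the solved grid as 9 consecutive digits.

R1C3 = 4: row 1 has {1,5,8}; col 3 has {1,2,3,6,7,9}; box has {1,3,7,9} → only 4 remains.
R2C7 = 2: row 2 has {1,7,9}; col 7 has {1,3,4,5,6,8}; box has {1,4,5,9} → only 2 remains.
R3C7 = 7: row 3 has {1,3,4,9}; col 7 has {1,2,3,4,5,6,8}; box has {1,2,4,5,9} → only 7 remains.
R4C7 = 9: row 4 has {1,3}; col 7 has {1,2,3,4,5,6,7,8}; box has {2,3,6,8} → only 9 remains.
R5C3 = 5: row 5 has {3,6,7,8}; col 3 has {1,2,3,4,6,7,9}; box has {1,3,6,7,8} → only 5 remains.
R6C8 = 5: row 6 has {1,2,3,6,7,8}; col 8 has {1,4,6,9}; box has {2,3,6,8,9} → only 5 remains.
R1C2 = 2: row 1 has {1,4,5,8}; col 2 has {1,3,6,7}; box has {1,3,4,7,9} → only 2 remains.
R1C8 = 3: row 1 has {1,2,4,5,8}; col 8 has {1,4,5,6,9}; box has {1,2,4,5,7,9} → only 3 remains.
R2C3 = 8: row 2 has {1,2,7,9}; col 3 has {1,2,3,4,5,6,7,9}; box has {1,2,3,4,7,9} → only 8 remains.
R2C9 = 6: row 2 has {1,2,7,8,9}; col 9 has {2,3,5}; box has {1,2,3,4,5,7,9} → only 6 remains.
R3C2 = 5: row 3 has {1,3,4,7,9}; col 2 has {1,2,3,6,7}; box has {1,2,3,4,7,8,9} → only 5 remains.
R3C6 = 2: row 3 has {1,3,4,5,7,9}; col 6 has {3,6}; box has {1,8} → only 2 remains.
R3C9 = 8: row 3 has {1,2,3,4,5,7,9}; col 9 has {2,3,5,6}; box has {1,2,3,4,5,6,7,9} → only 8 remains.
R4C8 = 7: row 4 has {1,3,9}; col 8 has {1,3,4,5,6,9}; box has {2,3,5,6,8,9} → only 7 remains.
R4C9 = 4: row 4 has {1,3,7,9}; col 9 has {2,3,5,6,8}; box has {2,3,5,6,7,8,9} → only 4 remains.
R5C9 = 1: row 5 has {3,5,6,7,8}; col 9 has {2,3,4,5,6,8}; box has {2,3,4,5,6,7,8,9} → only 1 remains.
R7C2 = 8: row 7 has {3,4,6}; col 2 has {1,2,3,5,6,7}; box has {1,2,6,9} → only 8 remains.
R7C8 = 2: row 7 has {3,4,6,8}; col 8 has {1,3,4,5,6,7,9}; box has {1,3,4,5,6} → only 2 remains.
R8C8 = 8: row 8 has {1,2,3,5,6}; col 8 has {1,2,3,4,5,6,7,9}; box has {1,2,3,4,5,6} → only 8 remains.
R9C2 = 4: row 9 has {1,5,6,9}; col 2 has {1,2,3,5,6,7,8}; box has {1,2,6,8,9} → only 4 remains.
R9C4 = 2: row 9 has {1,4,5,6,9}; col 4 has {1,3,7,8}; box has {3,5,6} → only 2 remains.
R9C9 = 7: row 9 has {1,2,4,5,6,9}; col 9 has {1,2,3,4,5,6,8}; box has {1,2,3,4,5,6,8} → only 7 remains.
R1C1 = 6: row 1 has {1,2,3,4,5,8}; col 1 has {1,8,9}; box has {1,2,3,4,5,7,8,9} → only 6 remains.
R3C4 = 6: row 3 has {1,2,3,4,5,7,8,9}; col 4 has {1,2,3,7,8}; box has {1,2,8} → only 6 remains.
R4C1 = 2: row 4 has {1,3,4,7,9}; col 1 has {1,6,8,9}; box has {1,3,5,6,7,8} → only 2 remains.
R4C4 = 5: row 4 has {1,2,3,4,7,9}; col 4 has {1,2,3,6,7,8}; box has {1,3,7} → only 5 remains.
R4C6 = 8: row 4 has {1,2,3,4,5,7,9}; col 6 has {2,3,6}; box has {1,3,5,7} → only 8 remains.
R5C1 = 4: row 5 has {1,3,5,6,7,8}; col 1 has {1,2,6,8,9}; box has {1,2,3,5,6,7,8} → only 4 remains.
R5C2 = 9: row 5 has {1,3,4,5,6,7,8}; col 2 has {1,2,3,4,5,6,7,8}; box has {1,2,3,4,5,6,7,8} → only 9 remains.
R5C5 = 2: row 5 has {1,3,4,5,6,7,8,9}; col 5 has {1,5}; box has {1,3,5,7,8} → only 2 remains.
R7C4 = 9: row 7 has {2,3,4,6,8}; col 4 has {1,2,3,5,6,7,8}; box has {2,3,5,6} → only 9 remains.
R7C5 = 7: row 7 has {2,3,4,6,8,9}; col 5 has {1,2,5}; box has {2,3,5,6,9} → only 7 remains.
R7C6 = 1: row 7 has {2,3,4,6,7,8,9}; col 6 has {2,3,6,8}; box has {2,3,5,6,7,9} → only 1 remains.
R8C1 = 7: row 8 has {1,2,3,5,6,8}; col 1 has {1,2,4,6,8,9}; box has {1,2,4,6,8,9} → only 7 remains.
R8C6 = 4: row 8 has {1,2,3,5,6,7,8}; col 6 has {1,2,3,6,8}; box has {1,2,3,5,6,7,9} → only 4 remains.
R8C9 = 9: row 8 has {1,2,3,4,5,6,7,8}; col 9 has {1,2,3,4,5,6,7,8}; box has {1,2,3,4,5,6,7,8} → only 9 remains.
R9C1 = 3: row 9 has {1,2,4,5,6,7,9}; col 1 has {1,2,4,6,7,8,9}; box has {1,2,4,6,7,8,9} → only 3 remains.
R9C5 = 8: row 9 has {1,2,3,4,5,6,7,9}; col 5 has {1,2,5,7}; box has {1,2,3,4,5,6,7,9} → only 8 remains.
R1C5 = 9: row 1 has {1,2,3,4,5,6,8}; col 5 has {1,2,5,7,8}; box has {1,2,6,8} → only 9 remains.
R1C6 = 7: row 1 has {1,2,3,4,5,6,8,9}; col 6 has {1,2,3,4,6,8}; box has {1,2,6,8,9} → only 7 remains.
R2C4 = 4: row 2 has {1,2,6,7,8,9}; col 4 has {1,2,3,5,6,7,8,9}; box has {1,2,6,7,8,9} → only 4 remains.
R2C5 = 3: row 2 has {1,2,4,6,7,8,9}; col 5 has {1,2,5,7,8,9}; box has {1,2,4,6,7,8,9} → only 3 remains.
R2C6 = 5: row 2 has {1,2,3,4,6,7,8,9}; col 6 has {1,2,3,4,6,7,8}; box has {1,2,3,4,6,7,8,9} → only 5 remains.

178435296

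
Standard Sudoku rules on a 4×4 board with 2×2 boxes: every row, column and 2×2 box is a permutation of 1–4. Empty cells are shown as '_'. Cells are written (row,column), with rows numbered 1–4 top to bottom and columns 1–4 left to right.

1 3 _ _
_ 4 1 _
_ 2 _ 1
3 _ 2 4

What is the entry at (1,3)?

4

(1,3) = 4: row 1 has {1,3}; col 3 has {1,2}; box has {1} → only 4 remains.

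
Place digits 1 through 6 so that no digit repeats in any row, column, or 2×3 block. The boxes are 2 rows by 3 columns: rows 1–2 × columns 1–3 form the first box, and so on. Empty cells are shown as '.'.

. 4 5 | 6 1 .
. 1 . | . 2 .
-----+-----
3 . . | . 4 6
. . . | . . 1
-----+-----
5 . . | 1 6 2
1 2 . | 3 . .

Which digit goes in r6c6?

4

r1c1 = 2 (sole candidate).
r1c6 = 3 (sole candidate).
r2c1 = 6 (sole candidate).
r2c3 = 3 (sole candidate).
r3c2 = 5 (sole candidate).
r3c4 = 2 (sole candidate).
r4c1 = 4 (sole candidate).
r4c2 = 6 (sole candidate).
r4c3 = 2 (sole candidate).
r4c4 = 5 (sole candidate).
r4c5 = 3 (sole candidate).
r5c2 = 3 (sole candidate).
r5c3 = 4 (sole candidate).
r6c3 = 6 (sole candidate).
r6c5 = 5 (sole candidate).
r6c6 = 4: row 6 has {1,2,3,5,6}; col 6 has {1,2,3,6}; box has {1,2,3,5,6} → only 4 remains.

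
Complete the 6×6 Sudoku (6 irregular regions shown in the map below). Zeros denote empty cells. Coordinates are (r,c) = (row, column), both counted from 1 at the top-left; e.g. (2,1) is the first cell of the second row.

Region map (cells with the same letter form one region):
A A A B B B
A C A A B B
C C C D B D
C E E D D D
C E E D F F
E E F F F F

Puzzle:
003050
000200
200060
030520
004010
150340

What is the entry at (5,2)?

2

(2,5) = 3: row 2 has {2}; col 5 has {1,2,4,5,6}; region has {5,6} → only 3 remains.
(4,3) = 6: row 4 has {2,3,5}; col 3 has {3,4}; region has {1,3,4,5} → only 6 remains.
(5,2) = 2: row 5 has {1,4}; col 2 has {3,5}; region has {1,3,4,5,6} → only 2 remains.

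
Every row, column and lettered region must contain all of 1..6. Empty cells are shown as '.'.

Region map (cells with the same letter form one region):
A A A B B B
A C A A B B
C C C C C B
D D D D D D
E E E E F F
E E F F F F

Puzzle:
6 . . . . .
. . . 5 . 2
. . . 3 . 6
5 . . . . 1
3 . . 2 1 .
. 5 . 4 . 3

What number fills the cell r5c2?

r1c4 = 1 (sole candidate).
r4c4 = 6 (sole candidate).
r5c6 = 5 (sole candidate).
r6c1 = 1 (sole candidate).
r1c6 = 4 (sole candidate).
r2c1 = 4 (sole candidate).
r2c5 = 3 (sole candidate).
r3c1 = 2 (sole candidate).
r1c5 = 5 (sole candidate).
r2c3 = 1 (sole candidate).
r3c5 = 4 (sole candidate).
r4c5 = 2 (sole candidate).
r6c5 = 6 (sole candidate).
r2c2 = 6 (sole candidate).
r3c2 = 1 (sole candidate).
r3c3 = 5 (sole candidate).
r5c2 = 4: row 5 has {1,2,3,5}; col 2 has {1,5,6}; region has {1,2,3,5} → only 4 remains.

4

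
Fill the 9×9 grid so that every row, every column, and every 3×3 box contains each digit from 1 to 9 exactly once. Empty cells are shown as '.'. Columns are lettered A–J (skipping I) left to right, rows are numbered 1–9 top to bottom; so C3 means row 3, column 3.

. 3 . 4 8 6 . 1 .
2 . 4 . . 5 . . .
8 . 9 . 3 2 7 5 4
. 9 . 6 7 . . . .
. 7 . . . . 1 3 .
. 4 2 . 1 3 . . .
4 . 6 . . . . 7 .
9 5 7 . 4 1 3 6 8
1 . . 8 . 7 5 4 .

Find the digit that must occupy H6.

9

C1 = 5: row 1 has {1,3,4,6,8}; col 3 has {2,4,6,7,9}; box has {2,3,4,8,9} → only 5 remains.
E2 = 9: row 2 has {2,4,5}; col 5 has {1,3,4,7,8}; box has {2,3,4,5,6,8} → only 9 remains.
H2 = 8: row 2 has {2,4,5,9}; col 8 has {1,3,4,5,6,7}; box has {1,4,5,7} → only 8 remains.
D3 = 1: row 3 has {2,3,4,5,7,8,9}; col 4 has {4,6,8}; box has {2,3,4,5,6,8,9} → only 1 remains.
H4 = 2: row 4 has {6,7,9}; col 8 has {1,3,4,5,6,7,8}; box has {1,3} → only 2 remains.
J4 = 5: row 4 has {2,6,7,9}; col 9 has {4,8}; box has {1,2,3} → only 5 remains.
C5 = 8: row 5 has {1,3,7}; col 3 has {2,4,5,6,7,9}; box has {2,4,7,9} → only 8 remains.
H6 = 9: row 6 has {1,2,3,4}; col 8 has {1,2,3,4,5,6,7,8}; box has {1,2,3,5} → only 9 remains.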